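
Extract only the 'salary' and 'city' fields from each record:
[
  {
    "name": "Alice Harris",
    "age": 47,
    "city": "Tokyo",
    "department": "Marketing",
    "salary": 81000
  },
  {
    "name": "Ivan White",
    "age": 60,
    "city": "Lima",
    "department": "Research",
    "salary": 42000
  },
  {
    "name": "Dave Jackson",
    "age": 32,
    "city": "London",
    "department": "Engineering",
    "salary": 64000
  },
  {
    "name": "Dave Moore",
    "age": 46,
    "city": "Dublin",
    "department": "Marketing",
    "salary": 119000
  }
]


Original: 4 records with fields: name, age, city, department, salary
Keep: ['salary', 'city']
Drop: ['name', 'age', 'department']
Result: 4 records, 2 fields each

[
  {
    "salary": 81000,
    "city": "Tokyo"
  },
  {
    "salary": 42000,
    "city": "Lima"
  },
  {
    "salary": 64000,
    "city": "London"
  },
  {
    "salary": 119000,
    "city": "Dublin"
  }
]


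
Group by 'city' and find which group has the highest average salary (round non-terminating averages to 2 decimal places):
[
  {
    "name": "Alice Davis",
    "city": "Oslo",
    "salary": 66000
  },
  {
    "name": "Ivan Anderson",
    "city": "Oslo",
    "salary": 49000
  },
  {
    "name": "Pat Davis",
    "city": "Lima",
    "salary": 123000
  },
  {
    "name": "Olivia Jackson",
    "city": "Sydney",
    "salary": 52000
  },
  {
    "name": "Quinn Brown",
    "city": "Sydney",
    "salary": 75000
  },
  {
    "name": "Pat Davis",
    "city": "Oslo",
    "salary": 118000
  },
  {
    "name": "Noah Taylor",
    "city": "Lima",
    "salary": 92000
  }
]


Group by: city

Groups:
  Lima: 2 people, avg salary = 215000/2 = $107500
  Oslo: 3 people, avg salary = 233000/3 ≈ $77666.67
  Sydney: 2 people, avg salary = 127000/2 = $63500

Highest average salary: Lima ($107500)

Lima ($107500)


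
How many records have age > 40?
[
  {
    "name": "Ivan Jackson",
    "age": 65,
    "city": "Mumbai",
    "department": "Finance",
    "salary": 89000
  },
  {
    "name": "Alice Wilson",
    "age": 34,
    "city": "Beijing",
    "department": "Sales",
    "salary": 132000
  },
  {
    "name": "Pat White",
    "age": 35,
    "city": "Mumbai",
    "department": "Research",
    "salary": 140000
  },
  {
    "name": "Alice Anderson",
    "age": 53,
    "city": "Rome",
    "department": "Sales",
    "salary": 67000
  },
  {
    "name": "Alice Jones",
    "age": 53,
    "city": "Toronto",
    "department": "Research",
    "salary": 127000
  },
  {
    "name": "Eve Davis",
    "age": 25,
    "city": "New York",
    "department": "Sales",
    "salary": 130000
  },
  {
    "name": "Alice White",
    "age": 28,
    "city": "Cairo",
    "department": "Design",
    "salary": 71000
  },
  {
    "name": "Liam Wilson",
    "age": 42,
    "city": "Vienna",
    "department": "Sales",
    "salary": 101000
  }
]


Data: 8 records
Condition: age > 40

Checking each record:
  Ivan Jackson: 65 MATCH
  Alice Wilson: 34
  Pat White: 35
  Alice Anderson: 53 MATCH
  Alice Jones: 53 MATCH
  Eve Davis: 25
  Alice White: 28
  Liam Wilson: 42 MATCH

Count: 4

4


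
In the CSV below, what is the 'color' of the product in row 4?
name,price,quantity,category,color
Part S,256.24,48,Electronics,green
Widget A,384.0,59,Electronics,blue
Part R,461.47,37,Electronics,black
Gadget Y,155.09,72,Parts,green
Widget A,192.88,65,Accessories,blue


Query: Row 4 ('Gadget Y'), column 'color'
Value: green

green


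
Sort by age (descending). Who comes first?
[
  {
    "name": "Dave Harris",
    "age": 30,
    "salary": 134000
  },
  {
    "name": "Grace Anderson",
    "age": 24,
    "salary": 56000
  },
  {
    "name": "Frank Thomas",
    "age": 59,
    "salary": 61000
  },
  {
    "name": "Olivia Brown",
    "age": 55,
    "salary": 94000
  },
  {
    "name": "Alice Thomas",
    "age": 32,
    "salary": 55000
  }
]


Sort by: age (descending)

Sorted order:
  1. Frank Thomas (age = 59)
  2. Olivia Brown (age = 55)
  3. Alice Thomas (age = 32)
  4. Dave Harris (age = 30)
  5. Grace Anderson (age = 24)

First: Frank Thomas

Frank Thomas


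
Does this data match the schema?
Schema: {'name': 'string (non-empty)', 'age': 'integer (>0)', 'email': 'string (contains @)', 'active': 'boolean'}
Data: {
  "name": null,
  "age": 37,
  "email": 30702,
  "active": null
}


Validating each field against schema:
  name: FAIL (null is not a string)
  age: OK (positive integer)
  email: FAIL (30702 is not a string)
  active: FAIL (null is not a boolean)

Result: INVALID (3 errors: name, email, active)

INVALID (3 errors: name, email, active)


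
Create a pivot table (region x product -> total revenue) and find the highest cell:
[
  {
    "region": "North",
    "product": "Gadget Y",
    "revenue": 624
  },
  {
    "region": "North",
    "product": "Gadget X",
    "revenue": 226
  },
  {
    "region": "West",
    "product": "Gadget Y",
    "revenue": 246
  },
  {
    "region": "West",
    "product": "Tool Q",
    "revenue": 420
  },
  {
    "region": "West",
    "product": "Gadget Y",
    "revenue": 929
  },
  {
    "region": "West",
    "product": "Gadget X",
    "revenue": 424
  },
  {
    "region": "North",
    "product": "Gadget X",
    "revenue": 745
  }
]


Pivot: region (rows) x product (columns) -> total revenue

     Gadget X      Gadget Y      Tool Q      
North          971           624             0  
West           424          1175           420  

Highest: West / Gadget Y = $1175

West / Gadget Y = $1175


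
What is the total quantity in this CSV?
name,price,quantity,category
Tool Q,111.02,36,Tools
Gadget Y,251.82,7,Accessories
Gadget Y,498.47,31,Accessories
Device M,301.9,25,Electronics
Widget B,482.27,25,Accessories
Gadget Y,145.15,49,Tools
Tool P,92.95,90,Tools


Computing total quantity:
Values: [36, 7, 31, 25, 25, 49, 90]
Sum = 263

263


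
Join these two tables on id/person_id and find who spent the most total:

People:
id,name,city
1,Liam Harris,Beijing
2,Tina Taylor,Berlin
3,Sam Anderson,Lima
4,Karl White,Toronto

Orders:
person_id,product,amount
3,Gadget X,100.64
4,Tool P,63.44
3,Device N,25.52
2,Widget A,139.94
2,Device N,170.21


Join on: people.id = orders.person_id

Joined rows:
  Sam Anderson (Lima) bought Gadget X for $100.64
  Karl White (Toronto) bought Tool P for $63.44
  Sam Anderson (Lima) bought Device N for $25.52
  Tina Taylor (Berlin) bought Widget A for $139.94
  Tina Taylor (Berlin) bought Device N for $170.21

Total per person:
  Tina Taylor: $310.15
  Sam Anderson: $126.16
  Karl White: $63.44

Top spender: Tina Taylor ($310.15)

Tina Taylor ($310.15)


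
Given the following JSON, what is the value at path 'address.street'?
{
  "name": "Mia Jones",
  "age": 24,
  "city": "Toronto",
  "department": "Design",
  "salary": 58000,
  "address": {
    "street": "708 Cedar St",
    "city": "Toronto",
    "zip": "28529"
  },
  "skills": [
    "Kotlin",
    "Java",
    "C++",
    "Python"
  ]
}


Query: address.street
Path: address -> street
Value: 708 Cedar St

708 Cedar St


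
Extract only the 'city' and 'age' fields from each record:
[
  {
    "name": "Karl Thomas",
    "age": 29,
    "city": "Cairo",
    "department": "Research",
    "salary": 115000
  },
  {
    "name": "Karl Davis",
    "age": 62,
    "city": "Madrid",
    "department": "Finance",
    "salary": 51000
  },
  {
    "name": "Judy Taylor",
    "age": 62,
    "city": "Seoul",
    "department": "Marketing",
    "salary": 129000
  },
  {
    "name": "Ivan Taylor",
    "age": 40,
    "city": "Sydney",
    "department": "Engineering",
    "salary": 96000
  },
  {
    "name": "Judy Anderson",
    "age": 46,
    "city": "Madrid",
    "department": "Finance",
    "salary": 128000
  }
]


Original: 5 records with fields: name, age, city, department, salary
Keep: ['city', 'age']
Drop: ['name', 'department', 'salary']
Result: 5 records, 2 fields each

[
  {
    "city": "Cairo",
    "age": 29
  },
  {
    "city": "Madrid",
    "age": 62
  },
  {
    "city": "Seoul",
    "age": 62
  },
  {
    "city": "Sydney",
    "age": 40
  },
  {
    "city": "Madrid",
    "age": 46
  }
]


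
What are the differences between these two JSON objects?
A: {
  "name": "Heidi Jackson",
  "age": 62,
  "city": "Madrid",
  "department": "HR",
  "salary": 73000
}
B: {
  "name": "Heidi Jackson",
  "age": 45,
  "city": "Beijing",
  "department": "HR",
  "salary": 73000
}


Comparing each field (in key order):
  name: same
  age: DIFFERENT
  city: DIFFERENT
  department: same
  salary: same
Differences:
  age: 62 -> 45
  city: Madrid -> Beijing

2 field(s) changed

2 changes: age, city


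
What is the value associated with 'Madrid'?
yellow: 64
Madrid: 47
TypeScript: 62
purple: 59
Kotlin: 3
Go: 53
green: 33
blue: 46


Looking up key 'Madrid'
Value: 47

47


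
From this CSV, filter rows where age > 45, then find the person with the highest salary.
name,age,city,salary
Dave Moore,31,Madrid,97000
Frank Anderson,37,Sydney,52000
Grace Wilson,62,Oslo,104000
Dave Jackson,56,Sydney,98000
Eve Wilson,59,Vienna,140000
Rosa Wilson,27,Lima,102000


Filter: age > 45
Sort by: salary (descending)

Filtered records (3):
  Eve Wilson, age 59, salary $140000
  Grace Wilson, age 62, salary $104000
  Dave Jackson, age 56, salary $98000

Highest salary: Eve Wilson ($140000)

Eve Wilson


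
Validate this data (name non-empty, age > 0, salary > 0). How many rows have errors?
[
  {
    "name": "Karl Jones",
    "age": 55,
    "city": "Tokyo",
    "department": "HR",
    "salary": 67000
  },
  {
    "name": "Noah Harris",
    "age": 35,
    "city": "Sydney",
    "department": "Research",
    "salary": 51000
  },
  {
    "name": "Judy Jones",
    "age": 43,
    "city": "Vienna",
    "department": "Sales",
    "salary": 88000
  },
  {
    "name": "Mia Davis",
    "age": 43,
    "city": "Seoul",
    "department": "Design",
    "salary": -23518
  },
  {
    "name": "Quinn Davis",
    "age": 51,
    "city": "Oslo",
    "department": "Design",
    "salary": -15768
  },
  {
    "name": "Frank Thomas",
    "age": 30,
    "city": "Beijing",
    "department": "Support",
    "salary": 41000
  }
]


Validating 6 records:
Rules: name non-empty, age > 0, salary > 0

  Row 1 (Karl Jones): OK
  Row 2 (Noah Harris): OK
  Row 3 (Judy Jones): OK
  Row 4 (Mia Davis): negative salary: -23518
  Row 5 (Quinn Davis): negative salary: -15768
  Row 6 (Frank Thomas): OK

Total errors: 2

2 errors


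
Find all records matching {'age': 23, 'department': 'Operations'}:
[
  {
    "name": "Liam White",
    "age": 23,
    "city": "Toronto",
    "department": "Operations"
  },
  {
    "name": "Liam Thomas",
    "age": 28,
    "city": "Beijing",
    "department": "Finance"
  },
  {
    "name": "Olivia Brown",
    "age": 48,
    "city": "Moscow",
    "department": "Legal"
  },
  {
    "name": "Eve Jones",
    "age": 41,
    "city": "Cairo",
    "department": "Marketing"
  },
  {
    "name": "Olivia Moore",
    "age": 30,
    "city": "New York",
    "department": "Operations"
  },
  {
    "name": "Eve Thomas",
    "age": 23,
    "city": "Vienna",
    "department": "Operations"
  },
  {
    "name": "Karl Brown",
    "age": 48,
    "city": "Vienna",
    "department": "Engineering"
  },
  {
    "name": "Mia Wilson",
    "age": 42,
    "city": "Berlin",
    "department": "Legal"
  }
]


Search criteria: {'age': 23, 'department': 'Operations'}

Checking 8 records:
  Liam White: {age: 23, department: Operations} <-- MATCH
  Liam Thomas: {age: 28, department: Finance}
  Olivia Brown: {age: 48, department: Legal}
  Eve Jones: {age: 41, department: Marketing}
  Olivia Moore: {age: 30, department: Operations}
  Eve Thomas: {age: 23, department: Operations} <-- MATCH
  Karl Brown: {age: 48, department: Engineering}
  Mia Wilson: {age: 42, department: Legal}

Matches: ["Liam White", "Eve Thomas"]

["Liam White", "Eve Thomas"]


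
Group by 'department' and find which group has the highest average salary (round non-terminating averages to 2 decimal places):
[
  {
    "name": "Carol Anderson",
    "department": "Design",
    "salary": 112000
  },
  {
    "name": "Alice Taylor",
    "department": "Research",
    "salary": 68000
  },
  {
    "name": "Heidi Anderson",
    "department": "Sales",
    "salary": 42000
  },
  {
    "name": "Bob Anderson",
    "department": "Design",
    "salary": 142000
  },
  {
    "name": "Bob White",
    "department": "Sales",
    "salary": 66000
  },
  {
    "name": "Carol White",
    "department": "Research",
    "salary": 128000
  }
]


Group by: department

Groups:
  Design: 2 people, avg salary = 254000/2 = $127000
  Research: 2 people, avg salary = 196000/2 = $98000
  Sales: 2 people, avg salary = 108000/2 = $54000

Highest average salary: Design ($127000)

Design ($127000)


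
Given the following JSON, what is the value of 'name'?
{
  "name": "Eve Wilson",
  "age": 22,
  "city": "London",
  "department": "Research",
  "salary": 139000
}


Looking up field 'name'
Value: Eve Wilson

Eve Wilson


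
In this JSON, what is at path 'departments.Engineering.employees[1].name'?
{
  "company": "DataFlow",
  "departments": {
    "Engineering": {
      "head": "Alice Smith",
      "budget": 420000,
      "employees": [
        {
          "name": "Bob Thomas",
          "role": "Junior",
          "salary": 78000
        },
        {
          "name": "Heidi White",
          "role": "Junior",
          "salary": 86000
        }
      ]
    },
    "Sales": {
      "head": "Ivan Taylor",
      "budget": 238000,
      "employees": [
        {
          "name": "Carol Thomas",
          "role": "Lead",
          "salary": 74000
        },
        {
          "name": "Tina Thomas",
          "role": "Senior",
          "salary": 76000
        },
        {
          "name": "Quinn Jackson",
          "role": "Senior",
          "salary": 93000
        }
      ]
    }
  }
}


Path: departments.Engineering.employees[1].name

Navigate:
  -> departments
  -> Engineering
  -> employees[1].name = 'Heidi White'

Heidi White


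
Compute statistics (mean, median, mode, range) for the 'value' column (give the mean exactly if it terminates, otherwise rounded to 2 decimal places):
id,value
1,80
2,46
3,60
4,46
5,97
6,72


Data: [80, 46, 60, 46, 97, 72]
Count: 6
Sum: 401
Mean: 401/6 ≈ 66.83 (rounded to 2 decimal places)
Sorted: [46, 46, 60, 72, 80, 97]
Median: 66.0
Mode: 46 (2 times)
Range: 97 - 46 = 51
Min: 46, Max: 97

mean≈66.83, median=66.0, mode=46, range=51


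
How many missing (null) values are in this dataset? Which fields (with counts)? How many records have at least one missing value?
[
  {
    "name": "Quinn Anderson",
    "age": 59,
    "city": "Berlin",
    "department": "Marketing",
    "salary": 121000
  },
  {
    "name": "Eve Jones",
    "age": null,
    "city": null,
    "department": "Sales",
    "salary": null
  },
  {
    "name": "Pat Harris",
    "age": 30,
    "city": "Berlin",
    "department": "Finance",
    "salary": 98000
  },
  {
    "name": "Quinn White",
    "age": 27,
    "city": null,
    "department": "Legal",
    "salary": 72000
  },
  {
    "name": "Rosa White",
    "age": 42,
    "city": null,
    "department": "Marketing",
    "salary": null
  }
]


Checking for missing (null) values in 5 records:

  Quinn Anderson: complete
  Eve Jones: age, city, salary
  Pat Harris: complete
  Quinn White: city
  Rosa White: city, salary

Per field:
  name: 0 missing
  age: 1 missing
  city: 3 missing
  department: 0 missing
  salary: 2 missing

Total missing values: 6
Records with any missing: 3

6 missing values (age: 1, city: 3, salary: 2); 3 incomplete records


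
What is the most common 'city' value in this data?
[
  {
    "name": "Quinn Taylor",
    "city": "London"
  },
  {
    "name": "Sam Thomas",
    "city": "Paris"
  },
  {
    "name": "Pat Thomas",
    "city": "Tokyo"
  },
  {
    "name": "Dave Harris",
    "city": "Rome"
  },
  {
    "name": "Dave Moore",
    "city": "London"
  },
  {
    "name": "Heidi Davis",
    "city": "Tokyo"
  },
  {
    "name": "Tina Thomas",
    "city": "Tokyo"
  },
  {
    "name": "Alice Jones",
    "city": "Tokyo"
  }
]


Counting 'city' values across 8 records:

  Tokyo: 4 ####
  London: 2 ##
  Paris: 1 #
  Rome: 1 #

Most common: Tokyo (4 times)

Tokyo (4 times)


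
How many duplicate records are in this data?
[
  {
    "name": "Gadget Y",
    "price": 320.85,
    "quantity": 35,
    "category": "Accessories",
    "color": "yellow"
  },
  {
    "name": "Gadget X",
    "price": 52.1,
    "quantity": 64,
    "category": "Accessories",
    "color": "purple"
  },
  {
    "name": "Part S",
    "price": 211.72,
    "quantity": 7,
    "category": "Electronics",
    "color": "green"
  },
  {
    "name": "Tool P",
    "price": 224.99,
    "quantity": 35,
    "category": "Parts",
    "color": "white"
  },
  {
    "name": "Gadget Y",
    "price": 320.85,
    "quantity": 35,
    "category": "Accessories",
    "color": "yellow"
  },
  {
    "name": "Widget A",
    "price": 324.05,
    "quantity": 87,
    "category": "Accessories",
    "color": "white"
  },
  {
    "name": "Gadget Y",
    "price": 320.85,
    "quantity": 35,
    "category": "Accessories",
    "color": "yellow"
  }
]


Checking 7 records for duplicates:

  Row 1: Gadget Y ($320.85, qty 35)
  Row 2: Gadget X ($52.1, qty 64)
  Row 3: Part S ($211.72, qty 7)
  Row 4: Tool P ($224.99, qty 35)
  Row 5: Gadget Y ($320.85, qty 35) <-- DUPLICATE
  Row 6: Widget A ($324.05, qty 87)
  Row 7: Gadget Y ($320.85, qty 35) <-- DUPLICATE

Duplicates found: 2
Unique records: 5

2 duplicates, 5 unique


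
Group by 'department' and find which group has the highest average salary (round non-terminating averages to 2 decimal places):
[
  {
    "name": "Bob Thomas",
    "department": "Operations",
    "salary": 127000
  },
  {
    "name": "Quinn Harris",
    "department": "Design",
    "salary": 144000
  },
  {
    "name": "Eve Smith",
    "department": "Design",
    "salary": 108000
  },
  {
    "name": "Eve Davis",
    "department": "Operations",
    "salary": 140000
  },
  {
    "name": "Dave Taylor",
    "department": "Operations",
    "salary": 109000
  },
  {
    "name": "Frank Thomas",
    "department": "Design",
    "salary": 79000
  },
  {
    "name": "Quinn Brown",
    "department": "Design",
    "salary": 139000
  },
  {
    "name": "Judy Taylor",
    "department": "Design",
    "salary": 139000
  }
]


Group by: department

Groups:
  Design: 5 people, avg salary = 609000/5 = $121800
  Operations: 3 people, avg salary = 376000/3 ≈ $125333.33

Highest average salary: Operations (≈$125333.33)

Operations (≈$125333.33)


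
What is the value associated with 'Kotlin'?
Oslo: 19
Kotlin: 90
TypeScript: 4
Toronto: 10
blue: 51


Looking up key 'Kotlin'
Value: 90

90


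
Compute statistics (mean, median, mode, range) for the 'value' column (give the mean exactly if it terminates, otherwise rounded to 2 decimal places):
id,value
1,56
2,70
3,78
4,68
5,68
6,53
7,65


Data: [56, 70, 78, 68, 68, 53, 65]
Count: 7
Sum: 458
Mean: 458/7 ≈ 65.43 (rounded to 2 decimal places)
Sorted: [53, 56, 65, 68, 68, 70, 78]
Median: 68.0
Mode: 68 (2 times)
Range: 78 - 53 = 25
Min: 53, Max: 78

mean≈65.43, median=68.0, mode=68, range=25


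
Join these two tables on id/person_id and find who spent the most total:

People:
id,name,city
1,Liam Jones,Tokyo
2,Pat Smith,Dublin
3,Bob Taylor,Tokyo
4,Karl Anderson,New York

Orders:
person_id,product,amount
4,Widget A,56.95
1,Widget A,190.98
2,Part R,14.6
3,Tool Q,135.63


Join on: people.id = orders.person_id

Joined rows:
  Karl Anderson (New York) bought Widget A for $56.95
  Liam Jones (Tokyo) bought Widget A for $190.98
  Pat Smith (Dublin) bought Part R for $14.6
  Bob Taylor (Tokyo) bought Tool Q for $135.63

Total per person:
  Liam Jones: $190.98
  Bob Taylor: $135.63
  Karl Anderson: $56.95
  Pat Smith: $14.60

Top spender: Liam Jones ($190.98)

Liam Jones ($190.98)


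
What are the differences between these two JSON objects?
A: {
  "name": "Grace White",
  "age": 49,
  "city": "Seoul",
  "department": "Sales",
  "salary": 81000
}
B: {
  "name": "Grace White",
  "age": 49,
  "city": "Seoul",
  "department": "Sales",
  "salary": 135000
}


Comparing each field (in key order):
  name: same
  age: same
  city: same
  department: same
  salary: DIFFERENT
Differences:
  salary: 81000 -> 135000

1 field(s) changed

1 change: salary


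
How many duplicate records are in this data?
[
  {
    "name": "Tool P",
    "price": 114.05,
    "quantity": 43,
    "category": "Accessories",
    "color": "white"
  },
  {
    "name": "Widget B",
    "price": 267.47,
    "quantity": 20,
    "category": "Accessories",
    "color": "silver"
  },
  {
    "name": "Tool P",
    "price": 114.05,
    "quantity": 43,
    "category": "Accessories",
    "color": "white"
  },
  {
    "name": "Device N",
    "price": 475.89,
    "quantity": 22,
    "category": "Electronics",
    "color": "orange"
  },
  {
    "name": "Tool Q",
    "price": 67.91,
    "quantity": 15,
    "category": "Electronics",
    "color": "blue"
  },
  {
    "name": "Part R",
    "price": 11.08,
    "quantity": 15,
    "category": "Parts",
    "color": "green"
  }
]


Checking 6 records for duplicates:

  Row 1: Tool P ($114.05, qty 43)
  Row 2: Widget B ($267.47, qty 20)
  Row 3: Tool P ($114.05, qty 43) <-- DUPLICATE
  Row 4: Device N ($475.89, qty 22)
  Row 5: Tool Q ($67.91, qty 15)
  Row 6: Part R ($11.08, qty 15)

Duplicates found: 1
Unique records: 5

1 duplicates, 5 unique


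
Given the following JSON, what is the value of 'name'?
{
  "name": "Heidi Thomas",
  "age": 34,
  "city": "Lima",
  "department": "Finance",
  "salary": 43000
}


Looking up field 'name'
Value: Heidi Thomas

Heidi Thomas


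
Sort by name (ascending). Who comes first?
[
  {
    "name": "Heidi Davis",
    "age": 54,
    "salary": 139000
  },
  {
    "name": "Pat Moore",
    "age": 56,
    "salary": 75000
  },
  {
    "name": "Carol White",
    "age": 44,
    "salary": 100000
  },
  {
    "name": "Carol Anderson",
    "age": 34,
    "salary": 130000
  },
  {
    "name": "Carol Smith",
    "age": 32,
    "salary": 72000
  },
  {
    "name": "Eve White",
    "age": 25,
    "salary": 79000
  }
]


Sort by: name (ascending)

Sorted order:
  1. Carol Anderson (name = Carol Anderson)
  2. Carol Smith (name = Carol Smith)
  3. Carol White (name = Carol White)
  4. Eve White (name = Eve White)
  5. Heidi Davis (name = Heidi Davis)
  6. Pat Moore (name = Pat Moore)

First: Carol Anderson

Carol Anderson


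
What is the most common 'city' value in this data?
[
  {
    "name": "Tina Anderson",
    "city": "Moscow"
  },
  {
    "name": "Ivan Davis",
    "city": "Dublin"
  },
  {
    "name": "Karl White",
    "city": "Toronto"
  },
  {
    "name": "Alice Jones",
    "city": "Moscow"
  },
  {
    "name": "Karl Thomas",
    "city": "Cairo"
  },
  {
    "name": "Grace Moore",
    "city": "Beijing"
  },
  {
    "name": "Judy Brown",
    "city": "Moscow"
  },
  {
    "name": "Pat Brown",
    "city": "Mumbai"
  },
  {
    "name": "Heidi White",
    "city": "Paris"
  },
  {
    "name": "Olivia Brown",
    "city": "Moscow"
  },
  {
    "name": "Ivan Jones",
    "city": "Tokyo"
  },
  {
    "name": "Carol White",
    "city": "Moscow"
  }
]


Counting 'city' values across 12 records:

  Moscow: 5 #####
  Dublin: 1 #
  Toronto: 1 #
  Cairo: 1 #
  Beijing: 1 #
  Mumbai: 1 #
  Paris: 1 #
  Tokyo: 1 #

Most common: Moscow (5 times)

Moscow (5 times)


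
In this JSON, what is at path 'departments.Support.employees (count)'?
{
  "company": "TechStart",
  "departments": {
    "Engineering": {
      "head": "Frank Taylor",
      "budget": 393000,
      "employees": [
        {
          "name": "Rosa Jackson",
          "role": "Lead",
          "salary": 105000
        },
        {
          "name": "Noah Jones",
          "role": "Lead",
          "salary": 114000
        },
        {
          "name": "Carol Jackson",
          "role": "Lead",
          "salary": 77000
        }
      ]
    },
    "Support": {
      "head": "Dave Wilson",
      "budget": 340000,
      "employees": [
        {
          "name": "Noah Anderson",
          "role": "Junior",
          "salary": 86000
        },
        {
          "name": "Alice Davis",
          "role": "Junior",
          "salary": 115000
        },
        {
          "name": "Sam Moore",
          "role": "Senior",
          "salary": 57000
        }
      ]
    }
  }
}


Path: departments.Support.employees (count)

Navigate:
  -> departments
  -> Support
  -> employees (array, length 3)

3


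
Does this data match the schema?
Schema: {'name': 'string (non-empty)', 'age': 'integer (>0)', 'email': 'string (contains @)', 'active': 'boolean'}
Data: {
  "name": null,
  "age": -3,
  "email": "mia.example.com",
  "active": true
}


Validating each field against schema:
  name: FAIL (null is not a string)
  age: FAIL (-3 is not > 0)
  email: FAIL ("mia.example.com" does not contain @)
  active: OK (boolean)

Result: INVALID (3 errors: name, age, email)

INVALID (3 errors: name, age, email)


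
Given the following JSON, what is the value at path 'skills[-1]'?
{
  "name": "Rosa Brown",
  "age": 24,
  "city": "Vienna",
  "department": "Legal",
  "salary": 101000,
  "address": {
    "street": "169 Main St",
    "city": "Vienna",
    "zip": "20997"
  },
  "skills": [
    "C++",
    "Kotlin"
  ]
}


Query: skills[-1]
Path: skills -> last element
Value: Kotlin

Kotlin


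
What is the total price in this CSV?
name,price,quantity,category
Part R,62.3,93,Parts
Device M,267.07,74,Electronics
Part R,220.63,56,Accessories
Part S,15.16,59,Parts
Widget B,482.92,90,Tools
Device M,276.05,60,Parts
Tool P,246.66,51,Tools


Computing total price:
Values: [62.3, 267.07, 220.63, 15.16, 482.92, 276.05, 246.66]
Sum = 1570.79

1570.79


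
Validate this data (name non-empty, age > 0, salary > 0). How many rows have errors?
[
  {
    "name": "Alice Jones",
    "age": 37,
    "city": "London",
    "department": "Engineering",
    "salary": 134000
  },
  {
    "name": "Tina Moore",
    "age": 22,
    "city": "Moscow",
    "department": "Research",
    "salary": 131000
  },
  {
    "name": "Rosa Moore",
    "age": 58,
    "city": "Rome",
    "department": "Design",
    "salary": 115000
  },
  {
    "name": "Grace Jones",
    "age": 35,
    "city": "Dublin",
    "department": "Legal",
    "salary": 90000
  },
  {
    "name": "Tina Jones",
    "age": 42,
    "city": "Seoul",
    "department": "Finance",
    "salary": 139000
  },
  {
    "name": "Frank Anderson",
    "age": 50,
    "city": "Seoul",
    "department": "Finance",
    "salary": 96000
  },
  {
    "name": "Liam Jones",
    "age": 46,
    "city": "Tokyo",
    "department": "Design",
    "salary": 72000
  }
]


Validating 7 records:
Rules: name non-empty, age > 0, salary > 0

  Row 1 (Alice Jones): OK
  Row 2 (Tina Moore): OK
  Row 3 (Rosa Moore): OK
  Row 4 (Grace Jones): OK
  Row 5 (Tina Jones): OK
  Row 6 (Frank Anderson): OK
  Row 7 (Liam Jones): OK

Total errors: 0

0 errors


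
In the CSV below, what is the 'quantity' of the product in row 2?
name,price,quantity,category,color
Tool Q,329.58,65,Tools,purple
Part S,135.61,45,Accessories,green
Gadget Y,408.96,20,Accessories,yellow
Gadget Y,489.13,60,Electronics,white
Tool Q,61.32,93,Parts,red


Query: Row 2 ('Part S'), column 'quantity'
Value: 45

45


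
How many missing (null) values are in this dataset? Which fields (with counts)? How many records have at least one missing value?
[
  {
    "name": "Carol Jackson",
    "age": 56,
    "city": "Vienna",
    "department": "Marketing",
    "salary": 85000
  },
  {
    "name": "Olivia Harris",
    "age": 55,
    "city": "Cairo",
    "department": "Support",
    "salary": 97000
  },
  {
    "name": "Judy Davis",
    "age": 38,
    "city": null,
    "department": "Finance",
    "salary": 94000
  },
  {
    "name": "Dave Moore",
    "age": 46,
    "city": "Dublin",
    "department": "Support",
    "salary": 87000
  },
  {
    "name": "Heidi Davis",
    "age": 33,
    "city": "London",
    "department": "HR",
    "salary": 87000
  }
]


Checking for missing (null) values in 5 records:

  Carol Jackson: complete
  Olivia Harris: complete
  Judy Davis: city
  Dave Moore: complete
  Heidi Davis: complete

Per field:
  name: 0 missing
  age: 0 missing
  city: 1 missing
  department: 0 missing
  salary: 0 missing

Total missing values: 1
Records with any missing: 1

1 missing values (city: 1); 1 incomplete records


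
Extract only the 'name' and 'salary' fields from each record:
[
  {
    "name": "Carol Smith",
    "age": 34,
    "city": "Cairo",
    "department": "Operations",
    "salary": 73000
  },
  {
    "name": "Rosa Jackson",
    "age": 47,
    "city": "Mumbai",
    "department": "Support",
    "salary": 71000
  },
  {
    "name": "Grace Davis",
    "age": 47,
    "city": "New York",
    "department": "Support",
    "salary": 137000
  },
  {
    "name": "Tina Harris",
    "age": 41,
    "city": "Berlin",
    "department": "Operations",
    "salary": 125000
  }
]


Original: 4 records with fields: name, age, city, department, salary
Keep: ['name', 'salary']
Drop: ['age', 'city', 'department']
Result: 4 records, 2 fields each

[
  {
    "name": "Carol Smith",
    "salary": 73000
  },
  {
    "name": "Rosa Jackson",
    "salary": 71000
  },
  {
    "name": "Grace Davis",
    "salary": 137000
  },
  {
    "name": "Tina Harris",
    "salary": 125000
  }
]


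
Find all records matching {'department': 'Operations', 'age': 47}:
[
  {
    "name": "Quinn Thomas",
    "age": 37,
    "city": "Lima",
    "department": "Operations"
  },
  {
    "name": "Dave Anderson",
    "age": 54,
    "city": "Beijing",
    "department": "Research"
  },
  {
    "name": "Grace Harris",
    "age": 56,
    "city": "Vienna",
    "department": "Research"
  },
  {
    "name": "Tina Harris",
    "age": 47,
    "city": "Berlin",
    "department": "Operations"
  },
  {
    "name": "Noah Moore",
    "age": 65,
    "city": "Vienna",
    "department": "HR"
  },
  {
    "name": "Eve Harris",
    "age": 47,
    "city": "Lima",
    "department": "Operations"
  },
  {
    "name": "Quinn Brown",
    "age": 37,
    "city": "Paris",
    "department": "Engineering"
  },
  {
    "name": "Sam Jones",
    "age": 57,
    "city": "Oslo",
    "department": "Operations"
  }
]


Search criteria: {'department': 'Operations', 'age': 47}

Checking 8 records:
  Quinn Thomas: {department: Operations, age: 37}
  Dave Anderson: {department: Research, age: 54}
  Grace Harris: {department: Research, age: 56}
  Tina Harris: {department: Operations, age: 47} <-- MATCH
  Noah Moore: {department: HR, age: 65}
  Eve Harris: {department: Operations, age: 47} <-- MATCH
  Quinn Brown: {department: Engineering, age: 37}
  Sam Jones: {department: Operations, age: 57}

Matches: ["Tina Harris", "Eve Harris"]

["Tina Harris", "Eve Harris"]


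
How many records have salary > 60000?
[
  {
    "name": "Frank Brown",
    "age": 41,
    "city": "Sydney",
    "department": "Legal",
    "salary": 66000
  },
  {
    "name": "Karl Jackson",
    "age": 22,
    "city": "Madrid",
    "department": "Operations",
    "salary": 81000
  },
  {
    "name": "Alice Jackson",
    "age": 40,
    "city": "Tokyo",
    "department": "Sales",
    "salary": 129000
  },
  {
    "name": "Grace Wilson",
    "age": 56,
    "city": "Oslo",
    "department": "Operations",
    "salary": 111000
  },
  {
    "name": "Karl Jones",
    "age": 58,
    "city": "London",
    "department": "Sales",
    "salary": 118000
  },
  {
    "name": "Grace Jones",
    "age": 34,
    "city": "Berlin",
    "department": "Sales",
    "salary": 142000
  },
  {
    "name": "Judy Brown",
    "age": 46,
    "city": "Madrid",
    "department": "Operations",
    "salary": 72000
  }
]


Data: 7 records
Condition: salary > 60000

Checking each record:
  Frank Brown: 66000 MATCH
  Karl Jackson: 81000 MATCH
  Alice Jackson: 129000 MATCH
  Grace Wilson: 111000 MATCH
  Karl Jones: 118000 MATCH
  Grace Jones: 142000 MATCH
  Judy Brown: 72000 MATCH

Count: 7

7


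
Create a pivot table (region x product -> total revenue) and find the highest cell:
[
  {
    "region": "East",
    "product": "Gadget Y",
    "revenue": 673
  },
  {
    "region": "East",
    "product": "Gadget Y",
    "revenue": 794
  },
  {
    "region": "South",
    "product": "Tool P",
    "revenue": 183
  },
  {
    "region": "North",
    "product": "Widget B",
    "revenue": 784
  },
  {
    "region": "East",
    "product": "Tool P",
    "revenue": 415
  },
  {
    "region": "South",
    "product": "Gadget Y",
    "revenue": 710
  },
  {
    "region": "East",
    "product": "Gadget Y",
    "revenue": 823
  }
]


Pivot: region (rows) x product (columns) -> total revenue

     Gadget Y      Tool P        Widget B    
East          2290           415             0  
North            0             0           784  
South          710           183             0  

Highest: East / Gadget Y = $2290

East / Gadget Y = $2290


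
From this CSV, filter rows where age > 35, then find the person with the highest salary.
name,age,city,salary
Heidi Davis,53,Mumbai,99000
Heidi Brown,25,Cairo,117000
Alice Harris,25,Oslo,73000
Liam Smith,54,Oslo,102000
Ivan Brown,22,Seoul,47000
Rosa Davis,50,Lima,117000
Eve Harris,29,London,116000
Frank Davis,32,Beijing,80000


Filter: age > 35
Sort by: salary (descending)

Filtered records (3):
  Rosa Davis, age 50, salary $117000
  Liam Smith, age 54, salary $102000
  Heidi Davis, age 53, salary $99000

Highest salary: Rosa Davis ($117000)

Rosa Davis


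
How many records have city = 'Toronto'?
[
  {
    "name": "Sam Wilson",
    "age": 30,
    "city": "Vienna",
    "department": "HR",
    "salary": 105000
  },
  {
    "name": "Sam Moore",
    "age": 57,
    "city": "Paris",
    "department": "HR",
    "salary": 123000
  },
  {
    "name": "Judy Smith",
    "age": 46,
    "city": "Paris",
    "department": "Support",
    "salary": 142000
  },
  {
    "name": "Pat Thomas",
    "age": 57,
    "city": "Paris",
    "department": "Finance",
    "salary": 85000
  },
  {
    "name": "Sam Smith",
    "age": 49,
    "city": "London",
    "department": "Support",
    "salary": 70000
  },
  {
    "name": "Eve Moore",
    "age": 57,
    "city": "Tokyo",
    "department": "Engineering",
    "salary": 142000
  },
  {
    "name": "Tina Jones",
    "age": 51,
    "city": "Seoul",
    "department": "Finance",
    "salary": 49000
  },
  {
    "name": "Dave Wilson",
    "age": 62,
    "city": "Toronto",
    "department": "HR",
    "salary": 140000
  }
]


Data: 8 records
Condition: city = 'Toronto'

Checking each record:
  Sam Wilson: Vienna
  Sam Moore: Paris
  Judy Smith: Paris
  Pat Thomas: Paris
  Sam Smith: London
  Eve Moore: Tokyo
  Tina Jones: Seoul
  Dave Wilson: Toronto MATCH

Count: 1

1


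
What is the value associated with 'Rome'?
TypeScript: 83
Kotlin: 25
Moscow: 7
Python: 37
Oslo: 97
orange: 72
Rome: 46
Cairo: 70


Looking up key 'Rome'
Value: 46

46


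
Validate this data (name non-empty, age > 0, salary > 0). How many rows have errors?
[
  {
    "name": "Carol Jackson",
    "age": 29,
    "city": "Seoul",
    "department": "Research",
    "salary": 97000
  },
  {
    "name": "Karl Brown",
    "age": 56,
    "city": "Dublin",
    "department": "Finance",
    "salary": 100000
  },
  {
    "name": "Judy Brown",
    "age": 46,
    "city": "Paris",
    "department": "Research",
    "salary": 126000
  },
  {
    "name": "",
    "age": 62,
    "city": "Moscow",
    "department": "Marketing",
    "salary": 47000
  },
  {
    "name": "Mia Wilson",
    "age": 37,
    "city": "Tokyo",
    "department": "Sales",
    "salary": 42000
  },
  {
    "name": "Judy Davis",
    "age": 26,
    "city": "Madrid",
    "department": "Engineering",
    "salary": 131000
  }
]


Validating 6 records:
Rules: name non-empty, age > 0, salary > 0

  Row 1 (Carol Jackson): OK
  Row 2 (Karl Brown): OK
  Row 3 (Judy Brown): OK
  Row 4 (???): empty name
  Row 5 (Mia Wilson): OK
  Row 6 (Judy Davis): OK

Total errors: 1

1 errors


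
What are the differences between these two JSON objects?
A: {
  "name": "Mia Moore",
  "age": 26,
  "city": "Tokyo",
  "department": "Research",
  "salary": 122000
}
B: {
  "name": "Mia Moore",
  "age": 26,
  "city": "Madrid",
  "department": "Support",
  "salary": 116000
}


Comparing each field (in key order):
  name: same
  age: same
  city: DIFFERENT
  department: DIFFERENT
  salary: DIFFERENT
Differences:
  city: Tokyo -> Madrid
  department: Research -> Support
  salary: 122000 -> 116000

3 field(s) changed

3 changes: city, department, salary


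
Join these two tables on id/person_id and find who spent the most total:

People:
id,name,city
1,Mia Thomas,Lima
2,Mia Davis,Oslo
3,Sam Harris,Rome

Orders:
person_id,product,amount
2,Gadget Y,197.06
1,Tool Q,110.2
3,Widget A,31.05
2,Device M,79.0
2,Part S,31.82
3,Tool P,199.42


Join on: people.id = orders.person_id

Joined rows:
  Mia Davis (Oslo) bought Gadget Y for $197.06
  Mia Thomas (Lima) bought Tool Q for $110.2
  Sam Harris (Rome) bought Widget A for $31.05
  Mia Davis (Oslo) bought Device M for $79.0
  Mia Davis (Oslo) bought Part S for $31.82
  Sam Harris (Rome) bought Tool P for $199.42

Total per person:
  Mia Davis: $307.88
  Sam Harris: $230.47
  Mia Thomas: $110.20

Top spender: Mia Davis ($307.88)

Mia Davis ($307.88)


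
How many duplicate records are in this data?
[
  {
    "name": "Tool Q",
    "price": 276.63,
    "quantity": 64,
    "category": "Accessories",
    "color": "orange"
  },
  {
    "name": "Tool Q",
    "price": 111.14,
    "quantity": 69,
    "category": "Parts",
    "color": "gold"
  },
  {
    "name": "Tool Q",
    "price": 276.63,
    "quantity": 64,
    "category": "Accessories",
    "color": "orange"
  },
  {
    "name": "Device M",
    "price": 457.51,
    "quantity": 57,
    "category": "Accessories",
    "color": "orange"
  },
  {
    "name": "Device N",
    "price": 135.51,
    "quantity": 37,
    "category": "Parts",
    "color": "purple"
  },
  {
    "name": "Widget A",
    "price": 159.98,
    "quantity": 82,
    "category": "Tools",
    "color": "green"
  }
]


Checking 6 records for duplicates:

  Row 1: Tool Q ($276.63, qty 64)
  Row 2: Tool Q ($111.14, qty 69)
  Row 3: Tool Q ($276.63, qty 64) <-- DUPLICATE
  Row 4: Device M ($457.51, qty 57)
  Row 5: Device N ($135.51, qty 37)
  Row 6: Widget A ($159.98, qty 82)

Duplicates found: 1
Unique records: 5

1 duplicates, 5 unique


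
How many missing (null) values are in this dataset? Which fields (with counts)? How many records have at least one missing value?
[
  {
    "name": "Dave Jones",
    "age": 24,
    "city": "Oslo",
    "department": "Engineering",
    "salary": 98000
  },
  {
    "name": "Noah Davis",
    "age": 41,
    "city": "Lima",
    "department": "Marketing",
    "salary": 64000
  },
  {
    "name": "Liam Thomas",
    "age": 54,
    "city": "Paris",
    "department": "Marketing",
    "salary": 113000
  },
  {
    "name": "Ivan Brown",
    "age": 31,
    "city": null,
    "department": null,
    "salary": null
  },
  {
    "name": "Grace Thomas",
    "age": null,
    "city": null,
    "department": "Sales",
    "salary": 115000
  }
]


Checking for missing (null) values in 5 records:

  Dave Jones: complete
  Noah Davis: complete
  Liam Thomas: complete
  Ivan Brown: city, department, salary
  Grace Thomas: age, city

Per field:
  name: 0 missing
  age: 1 missing
  city: 2 missing
  department: 1 missing
  salary: 1 missing

Total missing values: 5
Records with any missing: 2

5 missing values (age: 1, city: 2, department: 1, salary: 1); 2 incomplete records


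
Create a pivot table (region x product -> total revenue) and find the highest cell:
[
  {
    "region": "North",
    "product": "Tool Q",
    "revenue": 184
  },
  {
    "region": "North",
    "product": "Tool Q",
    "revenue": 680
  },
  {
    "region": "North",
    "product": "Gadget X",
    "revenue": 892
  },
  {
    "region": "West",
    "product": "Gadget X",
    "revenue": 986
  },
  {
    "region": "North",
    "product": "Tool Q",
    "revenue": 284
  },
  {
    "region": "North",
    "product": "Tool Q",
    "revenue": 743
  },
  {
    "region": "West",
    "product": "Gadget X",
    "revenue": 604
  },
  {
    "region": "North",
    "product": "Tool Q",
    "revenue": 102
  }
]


Pivot: region (rows) x product (columns) -> total revenue

     Gadget X      Tool Q      
North          892          1993  
West          1590             0  

Highest: North / Tool Q = $1993

North / Tool Q = $1993
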